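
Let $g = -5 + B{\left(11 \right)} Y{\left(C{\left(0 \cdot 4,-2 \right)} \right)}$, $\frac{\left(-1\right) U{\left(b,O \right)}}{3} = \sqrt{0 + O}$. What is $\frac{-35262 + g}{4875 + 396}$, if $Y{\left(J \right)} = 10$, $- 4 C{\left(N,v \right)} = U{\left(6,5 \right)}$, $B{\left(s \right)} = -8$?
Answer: $- \frac{35347}{5271} \approx -6.7059$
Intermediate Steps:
$U{\left(b,O \right)} = - 3 \sqrt{O}$ ($U{\left(b,O \right)} = - 3 \sqrt{0 + O} = - 3 \sqrt{O}$)
$C{\left(N,v \right)} = \frac{3 \sqrt{5}}{4}$ ($C{\left(N,v \right)} = - \frac{\left(-3\right) \sqrt{5}}{4} = \frac{3 \sqrt{5}}{4}$)
$g = -85$ ($g = -5 - 80 = -85$)
$\frac{-35262 + g}{4875 + 396} = \frac{-35262 - 85}{4875 + 396} = - \frac{35347}{5271}$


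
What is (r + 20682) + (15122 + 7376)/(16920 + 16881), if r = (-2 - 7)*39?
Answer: 687230629/33801 ≈ 20332.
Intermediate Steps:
r = -351 (r = -9*39 = -351)
(r + 20682) + (15122 + 7376)/(16920 + 16881) = (-351 + 20682) + (15122 + 7376)/(16920 + 16881) = 20331 + 22498/33801 = 687230629/33801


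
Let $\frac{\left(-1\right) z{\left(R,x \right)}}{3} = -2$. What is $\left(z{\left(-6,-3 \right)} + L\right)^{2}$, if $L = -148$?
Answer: $20164$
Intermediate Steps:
$z{\left(R,x \right)} = 6$ ($z{\left(R,x \right)} = \left(-3\right) \left(-2\right) = 6$)
$\left(z{\left(-6,-3 \right)} + L\right)^{2} = \left(6 - 148\right)^{2} = \left(-142\right)^{2} = 20164$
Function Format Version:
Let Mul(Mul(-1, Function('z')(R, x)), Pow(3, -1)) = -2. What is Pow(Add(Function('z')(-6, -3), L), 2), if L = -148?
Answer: 20164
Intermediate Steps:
Function('z')(R, x) = 6 (Function('z')(R, x) = Mul(-3, -2) = 6)
Pow(Add(Function('z')(-6, -3), L), 2) = Pow(Add(6, -148), 2) = Pow(-142, 2) = 20164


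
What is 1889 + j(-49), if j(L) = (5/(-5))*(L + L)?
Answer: 1987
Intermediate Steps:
j(L) = -2*L (j(L) = (5*(-1/5))*(2*L) = -2*L)
1889 + j(-49) = 1889 - 2*(-49) = 1889 + 98 = 1987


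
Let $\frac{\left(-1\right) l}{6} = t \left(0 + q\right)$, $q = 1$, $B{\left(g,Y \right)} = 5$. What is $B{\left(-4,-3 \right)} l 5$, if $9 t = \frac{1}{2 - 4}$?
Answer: $\frac{25}{3} \approx 8.3333$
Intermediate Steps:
$t = - \frac{1}{18}$ ($t = \frac{1}{9 \left(2 - 4\right)} = \frac{1}{9 \left(-2\right)} = \frac{1}{9} \left(- \frac{1}{2}\right) = - \frac{1}{18} \approx -0.055556$)
$l = \frac{1}{3}$ ($l = - 6 \left(- \frac{0 + 1}{18}\right) = - 6 \left(\left(- \frac{1}{18}\right) 1\right) = \left(-6\right) \left(- \frac{1}{18}\right) = \frac{1}{3} \approx 0.33333$)
$B{\left(-4,-3 \right)} l 5 = 5 \cdot \frac{1}{3} \cdot 5 = \frac{5}{3} \cdot 5 = \frac{25}{3}$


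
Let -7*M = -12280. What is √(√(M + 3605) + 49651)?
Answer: √(2432899 + 7*√262605)/7 ≈ 222.99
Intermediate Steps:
M = 12280/7 (M = -⅐*(-12280) = 12280/7 ≈ 1754.3)
√(√(M + 3605) + 49651) = √(√(12280/7 + 3605) + 49651) = √(√(37515/7) + 49651) = √(√262605/7 + 49651) = √(49651 + √262605/7)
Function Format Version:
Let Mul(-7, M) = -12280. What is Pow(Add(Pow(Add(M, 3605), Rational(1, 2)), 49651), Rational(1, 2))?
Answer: Mul(Rational(1, 7), Pow(Add(2432899, Mul(7, Pow(262605, Rational(1, 2)))), Rational(1, 2))) ≈ 222.99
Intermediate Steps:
M = Rational(12280, 7) (M = Mul(Rational(-1, 7), -12280) = Rational(12280, 7) ≈ 1754.3)
Pow(Add(Pow(Add(M, 3605), Rational(1, 2)), 49651), Rational(1, 2)) = Pow(Add(Pow(Add(Rational(12280, 7), 3605), Rational(1, 2)), 49651), Rational(1, 2)) = Pow(Add(Pow(Rational(37515, 7), Rational(1, 2)), 49651), Rational(1, 2)) = Pow(Add(Mul(Rational(1, 7), Pow(262605, Rational(1, 2))), 49651), Rational(1, 2)) = Pow(Add(49651, Mul(Rational(1, 7), Pow(262605, Rational(1, 2)))), Rational(1, 2))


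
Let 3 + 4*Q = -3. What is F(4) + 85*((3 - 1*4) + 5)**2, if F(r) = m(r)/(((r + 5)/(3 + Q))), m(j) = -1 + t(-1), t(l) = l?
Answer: 4079/3 ≈ 1359.7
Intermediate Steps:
Q = -3/2 (Q = -3/4 + (1/4)*(-3) = -3/4 - 3/4 = -3/2 ≈ -1.5000)
m(j) = -2 (m(j) = -1 - 1 = -2)
F(r) = -2/(10/3 + 2*r/3) (F(r) = -2*(3 - 3/2)/(r + 5) = -2*3/(2*(5 + r)) = -2/(10/3 + 2*r/3))
F(4) + 85*((3 - 1*4) + 5)**2 = -3/(5 + 4) + 85*((3 - 1*4) + 5)**2 = -3/9 + 85*((3 - 4) + 5)**2 = -3*1/9 + 85*(-1 + 5)**2 = -1/3 + 85*4**2 = -1/3 + 85*16 = -1/3 + 1360 = 4079/3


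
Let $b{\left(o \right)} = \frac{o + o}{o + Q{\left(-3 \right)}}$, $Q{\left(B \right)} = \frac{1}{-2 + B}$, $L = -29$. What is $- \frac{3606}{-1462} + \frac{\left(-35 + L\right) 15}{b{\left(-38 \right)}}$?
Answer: $- \frac{6667551}{13889} \approx -480.06$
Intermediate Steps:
$b{\left(o \right)} = \frac{2 o}{- \frac{1}{5} + o}$ ($b{\left(o \right)} = \frac{o + o}{o + \frac{1}{-2 - 3}} = \frac{2 o}{o + \frac{1}{-5}} = \frac{2 o}{o - \frac{1}{5}} = \frac{2 o}{- \frac{1}{5} + o}$)
$- \frac{3606}{-1462} + \frac{\left(-35 + L\right) 15}{b{\left(-38 \right)}} = - \frac{3606}{-1462} + \frac{\left(-35 - 29\right) 15}{10 \left(-38\right) \frac{1}{-1 + 5 \left(-38\right)}} = \left(-3606\right) \left(- \frac{1}{1462}\right) + \frac{\left(-64\right) 15}{10 \left(-38\right) \frac{1}{-1 - 190}} = \frac{1803}{731} - \frac{960}{10 \left(-38\right) \frac{1}{-191}} = \frac{1803}{731} - \frac{960}{10 \left(-38\right) \left(- \frac{1}{191}\right)} = \frac{1803}{731} - \frac{960}{\frac{380}{191}} = \frac{1803}{731} - \frac{9168}{19} = - \frac{6667551}{13889}$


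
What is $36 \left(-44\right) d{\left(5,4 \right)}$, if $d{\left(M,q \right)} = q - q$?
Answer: $0$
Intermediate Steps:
$d{\left(M,q \right)} = 0$
$36 \left(-44\right) d{\left(5,4 \right)} = 36 \left(-44\right) 0 = \left(-1584\right) 0 = 0$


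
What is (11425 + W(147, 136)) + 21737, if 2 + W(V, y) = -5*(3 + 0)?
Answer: 33145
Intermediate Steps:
W(V, y) = -17 (W(V, y) = -2 - 5*(3 + 0) = -2 - 5*3 = -2 - 15 = -17)
(11425 + W(147, 136)) + 21737 = (11425 - 17) + 21737 = 11408 + 21737 = 33145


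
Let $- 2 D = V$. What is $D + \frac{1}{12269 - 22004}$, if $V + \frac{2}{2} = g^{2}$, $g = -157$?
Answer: $- \frac{119974141}{9735} \approx -12324.0$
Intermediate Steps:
$V = 24648$ ($V = -1 + \left(-157\right)^{2} = -1 + 24649 = 24648$)
$D = -12324$ ($D = \left(- \frac{1}{2}\right) 24648 = -12324$)
$D + \frac{1}{12269 - 22004} = -12324 + \frac{1}{12269 - 22004} = -12324 + \frac{1}{-9735} = -12324 - \frac{1}{9735} = - \frac{119974141}{9735}$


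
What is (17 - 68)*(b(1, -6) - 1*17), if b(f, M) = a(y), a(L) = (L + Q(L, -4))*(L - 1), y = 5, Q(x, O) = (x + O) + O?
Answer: 459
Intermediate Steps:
Q(x, O) = x + 2*O (Q(x, O) = (O + x) + O = x + 2*O)
a(L) = (-1 + L)*(-8 + 2*L) (a(L) = (L + (L + 2*(-4)))*(L - 1) = (L + (L - 8))*(-1 + L) = (L + (-8 + L))*(-1 + L) = (-8 + 2*L)*(-1 + L) = (-1 + L)*(-8 + 2*L))
b(f, M) = 8 (b(f, M) = 8 - 10*5 + 2*5² = 8 - 50 + 2*25 = 8 - 50 + 50 = 8)
(17 - 68)*(b(1, -6) - 1*17) = (17 - 68)*(8 - 1*17) = -51*(8 - 17) = -51*(-9) = 459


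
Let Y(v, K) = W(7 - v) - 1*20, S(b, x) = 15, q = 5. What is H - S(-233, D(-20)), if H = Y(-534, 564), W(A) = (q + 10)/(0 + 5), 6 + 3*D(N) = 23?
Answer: -32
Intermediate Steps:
D(N) = 17/3 (D(N) = -2 + (⅓)*23 = -2 + 23/3 = 17/3)
W(A) = 3 (W(A) = (5 + 10)/(0 + 5) = 15/5 = 15*(⅕) = 3)
Y(v, K) = -17 (Y(v, K) = 3 - 1*20 = 3 - 20 = -17)
H = -17
H - S(-233, D(-20)) = -17 - 1*15 = -17 - 15 = -32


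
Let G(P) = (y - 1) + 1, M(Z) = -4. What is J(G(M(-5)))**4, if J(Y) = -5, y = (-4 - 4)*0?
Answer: 625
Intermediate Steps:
y = 0 (y = -8*0 = 0)
G(P) = 0 (G(P) = (0 - 1) + 1 = -1 + 1 = 0)
J(G(M(-5)))**4 = (-5)**4 = 625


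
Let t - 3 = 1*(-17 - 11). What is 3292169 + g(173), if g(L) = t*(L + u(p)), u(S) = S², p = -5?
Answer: 3287219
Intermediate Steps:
t = -25 (t = 3 + 1*(-17 - 11) = 3 + 1*(-28) = 3 - 28 = -25)
g(L) = -625 - 25*L (g(L) = -25*(L + (-5)²) = -25*(L + 25) = -25*(25 + L) = -625 - 25*L)
3292169 + g(173) = 3292169 + (-625 - 25*173) = 3292169 + (-625 - 4325) = 3292169 - 4950 = 3287219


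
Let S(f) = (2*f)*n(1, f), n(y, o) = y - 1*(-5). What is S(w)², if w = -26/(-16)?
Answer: 1521/4 ≈ 380.25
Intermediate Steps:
n(y, o) = 5 + y (n(y, o) = y + 5 = 5 + y)
w = 13/8 (w = -26*(-1/16) = 13/8 ≈ 1.6250)
S(f) = 12*f (S(f) = (2*f)*(5 + 1) = (2*f)*6 = 12*f)
S(w)² = (12*(13/8))² = (39/2)² = 1521/4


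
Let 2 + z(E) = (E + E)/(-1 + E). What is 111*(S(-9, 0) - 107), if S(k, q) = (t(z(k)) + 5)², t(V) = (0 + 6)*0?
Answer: -9102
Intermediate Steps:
z(E) = -2 + 2*E/(-1 + E) (z(E) = -2 + (E + E)/(-1 + E) = -2 + (2*E)/(-1 + E) = -2 + 2*E/(-1 + E))
t(V) = 0 (t(V) = 6*0 = 0)
S(k, q) = 25 (S(k, q) = (0 + 5)² = 5² = 25)
111*(S(-9, 0) - 107) = 111*(25 - 107) = 111*(-82) = -9102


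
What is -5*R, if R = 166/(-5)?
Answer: 166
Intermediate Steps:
R = -166/5 (R = 166*(-⅕) = -166/5 ≈ -33.200)
-5*R = -5*(-166/5) = 166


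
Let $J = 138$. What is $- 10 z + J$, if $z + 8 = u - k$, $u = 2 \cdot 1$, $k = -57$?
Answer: $-372$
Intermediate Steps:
$u = 2$
$z = 51$ ($z = -8 + \left(2 - -57\right) = -8 + \left(2 + 57\right) = -8 + 59 = 51$)
$- 10 z + J = \left(-10\right) 51 + 138 = -510 + 138 = -372$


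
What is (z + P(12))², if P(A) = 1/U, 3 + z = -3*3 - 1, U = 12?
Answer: 24025/144 ≈ 166.84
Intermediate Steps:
z = -13 (z = -3 + (-3*3 - 1) = -3 + (-9 - 1) = -3 - 10 = -13)
P(A) = 1/12
(z + P(12))² = (-13 + 1/12)² = (-155/12)² = 24025/144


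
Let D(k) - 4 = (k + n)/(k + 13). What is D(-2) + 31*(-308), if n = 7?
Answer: -104979/11 ≈ -9543.5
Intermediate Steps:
D(k) = 4 + (7 + k)/(13 + k) (D(k) = 4 + (k + 7)/(k + 13) = 4 + (7 + k)/(13 + k))
D(-2) + 31*(-308) = (59 + 5*(-2))/(13 - 2) + 31*(-308) = (59 - 10)/11 - 9548 = (1/11)*49 - 9548 = 49/11 - 9548 = -104979/11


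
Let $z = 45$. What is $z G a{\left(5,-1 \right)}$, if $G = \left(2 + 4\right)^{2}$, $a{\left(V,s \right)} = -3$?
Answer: $-4860$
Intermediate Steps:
$G = 36$ ($G = 6^{2} = 36$)
$z G a{\left(5,-1 \right)} = 45 \cdot 36 \left(-3\right) = 1620 \left(-3\right) = -4860$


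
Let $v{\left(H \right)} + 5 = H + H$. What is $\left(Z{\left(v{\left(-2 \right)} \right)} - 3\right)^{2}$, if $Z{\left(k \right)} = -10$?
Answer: $169$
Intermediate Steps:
$v{\left(H \right)} = -5 + 2 H$ ($v{\left(H \right)} = -5 + \left(H + H\right) = -5 + 2 H$)
$\left(Z{\left(v{\left(-2 \right)} \right)} - 3\right)^{2} = \left(-10 - 3\right)^{2} = \left(-13\right)^{2} = 169$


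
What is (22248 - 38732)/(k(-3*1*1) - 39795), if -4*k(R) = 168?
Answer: 16484/39837 ≈ 0.41379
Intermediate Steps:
k(R) = -42 (k(R) = -¼*168 = -42)
(22248 - 38732)/(k(-3*1*1) - 39795) = (22248 - 38732)/(-42 - 39795) = -16484/(-39837) = -16484*(-1/39837) = 16484/39837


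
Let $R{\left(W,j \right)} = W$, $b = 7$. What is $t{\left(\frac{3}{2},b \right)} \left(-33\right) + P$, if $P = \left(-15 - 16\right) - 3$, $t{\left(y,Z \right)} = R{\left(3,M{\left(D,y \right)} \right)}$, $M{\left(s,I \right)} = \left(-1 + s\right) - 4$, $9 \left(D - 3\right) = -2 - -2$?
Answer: $-133$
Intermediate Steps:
$D = 3$ ($D = 3 + \frac{-2 - -2}{9} = 3 + \frac{-2 + 2}{9} = 3 + \frac{1}{9} \cdot 0 = 3 + 0 = 3$)
$M{\left(s,I \right)} = -5 + s$
$t{\left(y,Z \right)} = 3$
$P = -34$ ($P = -31 - 3 = -34$)
$t{\left(\frac{3}{2},b \right)} \left(-33\right) + P = 3 \left(-33\right) - 34 = -99 - 34 = -133$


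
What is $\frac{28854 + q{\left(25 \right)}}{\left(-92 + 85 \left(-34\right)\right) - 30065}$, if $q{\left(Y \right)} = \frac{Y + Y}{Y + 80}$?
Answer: $- \frac{605944}{693987} \approx -0.87313$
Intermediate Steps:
$q{\left(Y \right)} = \frac{2 Y}{80 + Y}$
$\frac{28854 + q{\left(25 \right)}}{\left(-92 + 85 \left(-34\right)\right) - 30065} = \frac{28854 + 2 \cdot 25 \frac{1}{80 + 25}}{\left(-92 + 85 \left(-34\right)\right) - 30065} = \frac{28854 + 2 \cdot 25 \cdot \frac{1}{105}}{\left(-92 - 2890\right) - 30065} = \frac{28854 + 2 \cdot 25 \cdot \frac{1}{105}}{-2982 - 30065} = \frac{28854 + \frac{10}{21}}{-33047} = \frac{605944}{21} \left(- \frac{1}{33047}\right) = - \frac{605944}{693987}$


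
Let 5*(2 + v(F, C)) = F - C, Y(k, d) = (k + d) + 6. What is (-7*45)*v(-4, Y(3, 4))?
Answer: 1701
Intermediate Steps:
Y(k, d) = 6 + d + k (Y(k, d) = (d + k) + 6 = 6 + d + k)
v(F, C) = -2 - C/5 + F/5 (v(F, C) = -2 + (F - C)/5 = -2 + (-C/5 + F/5) = -2 - C/5 + F/5)
(-7*45)*v(-4, Y(3, 4)) = (-7*45)*(-2 - (6 + 4 + 3)/5 + (⅕)*(-4)) = -315*(-2 - ⅕*13 - ⅘) = -315*(-2 - 13/5 - ⅘) = -315*(-27/5) = 1701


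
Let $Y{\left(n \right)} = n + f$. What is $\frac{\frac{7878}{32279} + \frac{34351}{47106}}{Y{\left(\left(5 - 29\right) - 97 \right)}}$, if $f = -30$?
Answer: $- \frac{113839769}{17661593898} \approx -0.0064456$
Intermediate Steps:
$Y{\left(n \right)} = -30 + n$ ($Y{\left(n \right)} = n - 30 = -30 + n$)
$\frac{\frac{7878}{32279} + \frac{34351}{47106}}{Y{\left(\left(5 - 29\right) - 97 \right)}} = \frac{\frac{7878}{32279} + \frac{34351}{47106}}{-30 + \left(\left(5 - 29\right) - 97\right)} = \frac{7878 \cdot \frac{1}{32279} + 34351 \cdot \frac{1}{47106}}{-30 - 121} = \frac{\frac{606}{2483} + \frac{34351}{47106}}{-30 - 121} = \frac{113839769}{116964198 \left(-151\right)} = \frac{113839769}{116964198} \left(- \frac{1}{151}\right) = - \frac{113839769}{17661593898}$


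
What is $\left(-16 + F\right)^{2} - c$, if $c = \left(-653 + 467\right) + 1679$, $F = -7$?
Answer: $-964$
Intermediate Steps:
$c = 1493$ ($c = -186 + 1679 = 1493$)
$\left(-16 + F\right)^{2} - c = \left(-16 - 7\right)^{2} - 1493 = \left(-23\right)^{2} - 1493 = 529 - 1493 = -964$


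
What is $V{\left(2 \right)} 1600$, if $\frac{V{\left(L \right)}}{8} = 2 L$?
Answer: $51200$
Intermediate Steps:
$V{\left(L \right)} = 16 L$ ($V{\left(L \right)} = 8 \cdot 2 L = 16 L$)
$V{\left(2 \right)} 1600 = 16 \cdot 2 \cdot 1600 = 32 \cdot 1600 = 51200$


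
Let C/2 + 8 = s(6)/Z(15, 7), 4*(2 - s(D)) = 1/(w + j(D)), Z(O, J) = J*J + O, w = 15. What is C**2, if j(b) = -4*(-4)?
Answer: 3999424081/15745024 ≈ 254.01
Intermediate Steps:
j(b) = 16
Z(O, J) = O + J**2 (Z(O, J) = J**2 + O = O + J**2)
s(D) = 247/124 (s(D) = 2 - 1/(4*(15 + 16)) = 2 - 1/4/31 = 2 - 1/4*1/31 = 2 - 1/124 = 247/124)
C = -63241/3968 (C = -16 + 2*(247/(124*(15 + 7**2))) = -16 + 2*(247/(124*(15 + 49))) = -16 + 2*((247/124)/64) = -16 + 2*((247/124)*(1/64)) = -16 + 2*(247/7936) = -16 + 247/3968 = -63241/3968 ≈ -15.938)
C**2 = (-63241/3968)**2 = 3999424081/15745024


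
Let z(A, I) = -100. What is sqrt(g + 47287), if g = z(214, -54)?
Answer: 21*sqrt(107) ≈ 217.23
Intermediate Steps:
g = -100
sqrt(g + 47287) = sqrt(-100 + 47287) = sqrt(47187) = 21*sqrt(107)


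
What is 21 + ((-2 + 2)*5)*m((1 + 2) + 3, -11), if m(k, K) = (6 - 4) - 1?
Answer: 21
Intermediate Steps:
m(k, K) = 1 (m(k, K) = 2 - 1 = 1)
21 + ((-2 + 2)*5)*m((1 + 2) + 3, -11) = 21 + ((-2 + 2)*5)*1 = 21 + (0*5)*1 = 21 + 0*1 = 21 + 0 = 21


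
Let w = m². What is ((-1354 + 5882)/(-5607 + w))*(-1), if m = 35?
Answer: 2264/2191 ≈ 1.0333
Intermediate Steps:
w = 1225 (w = 35² = 1225)
((-1354 + 5882)/(-5607 + w))*(-1) = ((-1354 + 5882)/(-5607 + 1225))*(-1) = (4528/(-4382))*(-1) = (4528*(-1/4382))*(-1) = -2264/2191*(-1) = 2264/2191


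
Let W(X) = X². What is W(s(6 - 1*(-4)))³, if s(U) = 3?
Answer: 729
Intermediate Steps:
W(s(6 - 1*(-4)))³ = (3²)³ = 9³ = 729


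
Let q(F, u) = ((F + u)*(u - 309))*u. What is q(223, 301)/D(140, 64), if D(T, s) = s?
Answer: -39431/2 ≈ -19716.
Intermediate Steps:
q(F, u) = u*(-309 + u)*(F + u) (q(F, u) = ((F + u)*(-309 + u))*u = ((-309 + u)*(F + u))*u = u*(-309 + u)*(F + u))
q(223, 301)/D(140, 64) = (301*(301² - 309*223 - 309*301 + 223*301))/64 = (301*(90601 - 68907 - 93009 + 67123))*(1/64) = (301*(-4192))*(1/64) = -1261792*1/64 = -39431/2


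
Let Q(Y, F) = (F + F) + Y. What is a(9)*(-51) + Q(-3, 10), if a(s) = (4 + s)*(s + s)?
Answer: -11917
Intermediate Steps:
a(s) = 2*s*(4 + s) (a(s) = (4 + s)*(2*s) = 2*s*(4 + s))
Q(Y, F) = Y + 2*F (Q(Y, F) = 2*F + Y = Y + 2*F)
a(9)*(-51) + Q(-3, 10) = (2*9*(4 + 9))*(-51) + (-3 + 2*10) = (2*9*13)*(-51) + (-3 + 20) = 234*(-51) + 17 = -11934 + 17 = -11917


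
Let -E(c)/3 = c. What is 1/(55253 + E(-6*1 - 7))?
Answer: 1/55292 ≈ 1.8086e-5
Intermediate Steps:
E(c) = -3*c
1/(55253 + E(-6*1 - 7)) = 1/(55253 - 3*(-6*1 - 7)) = 1/(55253 - 3*(-6 - 7)) = 1/(55253 - 3*(-13)) = 1/(55253 + 39) = 1/55292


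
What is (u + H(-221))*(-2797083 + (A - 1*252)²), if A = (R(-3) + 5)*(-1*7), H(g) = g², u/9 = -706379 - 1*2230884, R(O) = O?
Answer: 71938298270002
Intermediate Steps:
u = -26435367 (u = 9*(-706379 - 1*2230884) = 9*(-706379 - 2230884) = 9*(-2937263) = -26435367)
A = -14 (A = (-3 + 5)*(-1*7) = 2*(-7) = -14)
(u + H(-221))*(-2797083 + (A - 1*252)²) = (-26435367 + (-221)²)*(-2797083 + (-14 - 1*252)²) = (-26435367 + 48841)*(-2797083 + (-14 - 252)²) = -26386526*(-2797083 + (-266)²) = -26386526*(-2797083 + 70756) = -26386526*(-2726327) = 71938298270002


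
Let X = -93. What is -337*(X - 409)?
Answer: 169174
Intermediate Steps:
-337*(X - 409) = -337*(-93 - 409) = -337*(-502) = 169174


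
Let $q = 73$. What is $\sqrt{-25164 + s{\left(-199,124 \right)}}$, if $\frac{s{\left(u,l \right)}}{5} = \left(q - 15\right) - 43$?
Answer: $i \sqrt{25089} \approx 158.4 i$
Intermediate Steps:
$s{\left(u,l \right)} = 75$ ($s{\left(u,l \right)} = 5 \left(\left(73 - 15\right) - 43\right) = 5 \left(58 - 43\right) = 5 \cdot 15 = 75$)
$\sqrt{-25164 + s{\left(-199,124 \right)}} = \sqrt{-25164 + 75} = \sqrt{-25089} = i \sqrt{25089}$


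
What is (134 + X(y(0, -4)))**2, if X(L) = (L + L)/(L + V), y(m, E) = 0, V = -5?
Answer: 17956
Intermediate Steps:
X(L) = 2*L/(-5 + L) (X(L) = (L + L)/(L - 5) = (2*L)/(-5 + L) = 2*L/(-5 + L))
(134 + X(y(0, -4)))**2 = (134 + 2*0/(-5 + 0))**2 = (134 + 2*0/(-5))**2 = (134 + 2*0*(-1/5))**2 = (134 + 0)**2 = 134**2 = 17956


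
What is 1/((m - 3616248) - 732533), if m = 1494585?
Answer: -1/2854196 ≈ -3.5036e-7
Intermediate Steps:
1/((m - 3616248) - 732533) = 1/((1494585 - 3616248) - 732533) = 1/(-2121663 - 732533) = 1/(-2854196) = -1/2854196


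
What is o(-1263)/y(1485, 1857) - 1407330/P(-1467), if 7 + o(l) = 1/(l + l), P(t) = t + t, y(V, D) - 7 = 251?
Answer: 50950907651/106228404 ≈ 479.64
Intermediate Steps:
y(V, D) = 258 (y(V, D) = 7 + 251 = 258)
P(t) = 2*t
o(l) = -7 + 1/(2*l) (o(l) = -7 + 1/(l + l) = -7 + 1/(2*l))
o(-1263)/y(1485, 1857) - 1407330/P(-1467) = (-7 + (½)/(-1263))/258 - 1407330/(2*(-1467)) = (-7 + (½)*(-1/1263))*(1/258) - 1407330/(-2934) = (-7 - 1/2526)*(1/258) - 1407330*(-1/2934) = -17683/2526*1/258 + 78185/163 = -17683/651708 + 78185/163 = 50950907651/106228404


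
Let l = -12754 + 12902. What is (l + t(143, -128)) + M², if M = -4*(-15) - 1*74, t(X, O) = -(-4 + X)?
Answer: 205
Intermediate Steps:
t(X, O) = 4 - X
l = 148
M = -14 (M = 60 - 74 = -14)
(l + t(143, -128)) + M² = (148 + (4 - 1*143)) + (-14)² = (148 + (4 - 143)) + 196 = (148 - 139) + 196 = 9 + 196 = 205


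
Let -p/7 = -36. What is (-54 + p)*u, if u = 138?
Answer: 27324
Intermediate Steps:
p = 252 (p = -7*(-36) = 252)
(-54 + p)*u = (-54 + 252)*138 = 198*138 = 27324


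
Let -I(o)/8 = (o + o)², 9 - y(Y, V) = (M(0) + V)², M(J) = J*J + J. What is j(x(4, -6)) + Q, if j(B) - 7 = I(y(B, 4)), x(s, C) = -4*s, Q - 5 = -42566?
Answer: -44122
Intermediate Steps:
M(J) = J + J² (M(J) = J² + J = J + J²)
Q = -42561 (Q = 5 - 42566 = -42561)
y(Y, V) = 9 - V² (y(Y, V) = 9 - (0*(1 + 0) + V)² = 9 - (0*1 + V)² = 9 - (0 + V)² = 9 - V²)
I(o) = -32*o² (I(o) = -8*(o + o)² = -8*4*o² = -32*o²)
j(B) = -1561 (j(B) = 7 - 32*(9 - 1*4²)² = 7 - 32*(9 - 1*16)² = 7 - 32*(9 - 16)² = 7 - 32*(-7)² = 7 - 32*49 = 7 - 1568 = -1561)
j(x(4, -6)) + Q = -1561 - 42561 = -44122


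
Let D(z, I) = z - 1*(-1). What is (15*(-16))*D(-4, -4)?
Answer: 720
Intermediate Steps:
D(z, I) = 1 + z (D(z, I) = z + 1 = 1 + z)
(15*(-16))*D(-4, -4) = (15*(-16))*(1 - 4) = -240*(-3) = 720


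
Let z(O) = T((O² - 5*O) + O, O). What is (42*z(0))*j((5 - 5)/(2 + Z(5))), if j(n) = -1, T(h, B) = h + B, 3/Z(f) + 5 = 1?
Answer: 0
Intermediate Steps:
Z(f) = -¾ (Z(f) = 3/(-5 + 1) = 3/(-4) = 3*(-¼) = -¾)
T(h, B) = B + h
z(O) = O² - 3*O (z(O) = O + ((O² - 5*O) + O) = O + (O² - 4*O) = O² - 3*O)
(42*z(0))*j((5 - 5)/(2 + Z(5))) = (42*(0*(-3 + 0)))*(-1) = (42*(0*(-3)))*(-1) = (42*0)*(-1) = 0*(-1) = 0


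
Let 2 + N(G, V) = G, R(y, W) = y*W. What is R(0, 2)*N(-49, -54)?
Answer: 0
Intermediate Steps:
R(y, W) = W*y
N(G, V) = -2 + G
R(0, 2)*N(-49, -54) = (2*0)*(-2 - 49) = 0*(-51) = 0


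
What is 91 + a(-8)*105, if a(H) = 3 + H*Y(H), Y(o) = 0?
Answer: 406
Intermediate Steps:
a(H) = 3 (a(H) = 3 + H*0 = 3 + 0 = 3)
91 + a(-8)*105 = 91 + 3*105 = 91 + 315 = 406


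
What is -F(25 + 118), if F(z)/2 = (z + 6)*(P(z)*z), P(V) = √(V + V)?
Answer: -42614*√286 ≈ -7.2067e+5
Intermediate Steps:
P(V) = √2*√V (P(V) = √(2*V) = √2*√V)
F(z) = 2*√2*z^(3/2)*(6 + z) (F(z) = 2*((z + 6)*((√2*√z)*z)) = 2*((6 + z)*(√2*z^(3/2))) = 2*(√2*z^(3/2)*(6 + z)) = 2*√2*z^(3/2)*(6 + z))
-F(25 + 118) = -2*√2*(25 + 118)^(3/2)*(6 + (25 + 118)) = -2*√2*143^(3/2)*(6 + 143) = -2*√2*143*√143*149 = -42614*√286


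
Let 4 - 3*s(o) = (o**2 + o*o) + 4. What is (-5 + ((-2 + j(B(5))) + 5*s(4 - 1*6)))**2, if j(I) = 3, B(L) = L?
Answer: 2704/9 ≈ 300.44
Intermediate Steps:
s(o) = -2*o**2/3 (s(o) = 4/3 - ((o**2 + o*o) + 4)/3 = 4/3 - ((o**2 + o**2) + 4)/3 = 4/3 - (2*o**2 + 4)/3 = 4/3 - (4 + 2*o**2)/3 = 4/3 + (-4/3 - 2*o**2/3) = -2*o**2/3)
(-5 + ((-2 + j(B(5))) + 5*s(4 - 1*6)))**2 = (-5 + ((-2 + 3) + 5*(-2*(4 - 1*6)**2/3)))**2 = (-5 + (1 + 5*(-2*(4 - 6)**2/3)))**2 = (-5 + (1 + 5*(-2/3*(-2)**2)))**2 = (-5 + (1 + 5*(-2/3*4)))**2 = (-5 + (1 + 5*(-8/3)))**2 = (-5 + (1 - 40/3))**2 = (-5 - 37/3)**2 = (-52/3)**2 = 2704/9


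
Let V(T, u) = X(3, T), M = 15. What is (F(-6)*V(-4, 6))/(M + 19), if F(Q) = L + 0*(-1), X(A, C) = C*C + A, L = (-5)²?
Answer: 475/34 ≈ 13.971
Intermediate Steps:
L = 25
X(A, C) = A + C² (X(A, C) = C² + A = A + C²)
F(Q) = 25 (F(Q) = 25 + 0*(-1) = 25 + 0 = 25)
V(T, u) = 3 + T²
(F(-6)*V(-4, 6))/(M + 19) = (25*(3 + (-4)²))/(15 + 19) = (25*(3 + 16))/34 = (25*19)*(1/34) = 475*(1/34) = 475/34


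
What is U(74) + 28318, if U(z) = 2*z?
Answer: 28466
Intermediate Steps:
U(74) + 28318 = 2*74 + 28318 = 148 + 28318 = 28466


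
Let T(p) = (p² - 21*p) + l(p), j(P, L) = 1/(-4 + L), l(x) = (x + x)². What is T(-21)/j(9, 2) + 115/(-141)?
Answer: -746287/141 ≈ -5292.8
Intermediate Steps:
l(x) = 4*x² (l(x) = (2*x)² = 4*x²)
T(p) = -21*p + 5*p² (T(p) = (p² - 21*p) + 4*p² = -21*p + 5*p²)
T(-21)/j(9, 2) + 115/(-141) = (-21*(-21 + 5*(-21)))/(1/(-4 + 2)) + 115/(-141) = (-21*(-21 - 105))/(1/(-2)) + 115*(-1/141) = (-21*(-126))/(-½) - 115/141 = 2646*(-2) - 115/141 = -5292 - 115/141 = -746287/141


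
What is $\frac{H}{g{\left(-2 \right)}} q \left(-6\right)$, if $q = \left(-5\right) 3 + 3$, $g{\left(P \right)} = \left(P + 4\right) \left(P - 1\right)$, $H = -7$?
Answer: $84$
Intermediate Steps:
$g{\left(P \right)} = \left(-1 + P\right) \left(4 + P\right)$ ($g{\left(P \right)} = \left(4 + P\right) \left(-1 + P\right) = \left(-1 + P\right) \left(4 + P\right)$)
$q = -12$ ($q = -15 + 3 = -12$)
$\frac{H}{g{\left(-2 \right)}} q \left(-6\right) = - \frac{7}{-4 + \left(-2\right)^{2} + 3 \left(-2\right)} \left(-12\right) \left(-6\right) = - \frac{7}{-4 + 4 - 6} \left(-12\right) \left(-6\right) = - \frac{7}{-6} \left(-12\right) \left(-6\right) = \left(-7\right) \left(- \frac{1}{6}\right) \left(-12\right) \left(-6\right) = \frac{7}{6} \left(-12\right) \left(-6\right) = \left(-14\right) \left(-6\right) = 84$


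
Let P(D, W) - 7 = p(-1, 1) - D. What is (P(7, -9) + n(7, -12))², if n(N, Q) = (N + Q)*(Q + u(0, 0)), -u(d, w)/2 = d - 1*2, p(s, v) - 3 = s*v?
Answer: 1764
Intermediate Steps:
p(s, v) = 3 + s*v
u(d, w) = 4 - 2*d (u(d, w) = -2*(d - 1*2) = -2*(d - 2) = -2*(-2 + d) = 4 - 2*d)
n(N, Q) = (4 + Q)*(N + Q) (n(N, Q) = (N + Q)*(Q + (4 - 2*0)) = (N + Q)*(Q + (4 + 0)) = (N + Q)*(Q + 4) = (N + Q)*(4 + Q) = (4 + Q)*(N + Q))
P(D, W) = 9 - D (P(D, W) = 7 + ((3 - 1*1) - D) = 7 + ((3 - 1) - D) = 7 + (2 - D) = 9 - D)
(P(7, -9) + n(7, -12))² = ((9 - 1*7) + ((-12)² + 4*7 + 4*(-12) + 7*(-12)))² = ((9 - 7) + (144 + 28 - 48 - 84))² = (2 + 40)² = 42² = 1764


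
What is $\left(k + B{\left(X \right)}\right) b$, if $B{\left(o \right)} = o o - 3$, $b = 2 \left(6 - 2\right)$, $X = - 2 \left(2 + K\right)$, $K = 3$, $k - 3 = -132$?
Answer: $-256$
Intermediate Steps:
$k = -129$ ($k = 3 - 132 = -129$)
$X = -10$ ($X = - 2 \left(2 + 3\right) = \left(-2\right) 5 = -10$)
$b = 8$ ($b = 2 \cdot 4 = 8$)
$B{\left(o \right)} = -3 + o^{2}$ ($B{\left(o \right)} = o^{2} - 3 = -3 + o^{2}$)
$\left(k + B{\left(X \right)}\right) b = \left(-129 - \left(3 - \left(-10\right)^{2}\right)\right) 8 = \left(-129 + \left(-3 + 100\right)\right) 8 = \left(-129 + 97\right) 8 = \left(-32\right) 8 = -256$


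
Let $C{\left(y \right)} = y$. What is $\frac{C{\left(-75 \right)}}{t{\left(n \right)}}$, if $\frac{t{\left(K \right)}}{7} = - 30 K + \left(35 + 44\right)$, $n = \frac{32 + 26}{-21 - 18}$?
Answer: $- \frac{975}{11249} \approx -0.086674$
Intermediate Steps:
$n = - \frac{58}{39}$ ($n = \frac{58}{-39} = 58 \left(- \frac{1}{39}\right) = - \frac{58}{39} \approx -1.4872$)
$t{\left(K \right)} = 553 - 210 K$ ($t{\left(K \right)} = 7 \left(- 30 K + \left(35 + 44\right)\right) = 7 \left(- 30 K + 79\right) = 7 \left(79 - 30 K\right) = 553 - 210 K$)
$\frac{C{\left(-75 \right)}}{t{\left(n \right)}} = - \frac{75}{553 - - \frac{4060}{13}} = - \frac{75}{553 + \frac{4060}{13}} = - \frac{75}{\frac{11249}{13}} = \left(-75\right) \frac{13}{11249} = - \frac{975}{11249}$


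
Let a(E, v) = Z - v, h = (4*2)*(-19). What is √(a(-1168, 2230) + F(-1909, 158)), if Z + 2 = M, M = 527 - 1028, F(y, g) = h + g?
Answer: 3*I*√303 ≈ 52.221*I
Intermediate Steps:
h = -152 (h = 8*(-19) = -152)
F(y, g) = -152 + g
M = -501
Z = -503 (Z = -2 - 501 = -503)
a(E, v) = -503 - v
√(a(-1168, 2230) + F(-1909, 158)) = √((-503 - 1*2230) + (-152 + 158)) = √((-503 - 2230) + 6) = √(-2733 + 6) = √(-2727) = 3*I*√303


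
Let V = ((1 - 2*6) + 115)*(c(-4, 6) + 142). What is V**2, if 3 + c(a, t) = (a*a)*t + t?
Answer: 628204096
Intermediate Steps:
c(a, t) = -3 + t + t*a**2 (c(a, t) = -3 + ((a*a)*t + t) = -3 + (a**2*t + t) = -3 + (t*a**2 + t) = -3 + (t + t*a**2) = -3 + t + t*a**2)
V = 25064 (V = ((1 - 2*6) + 115)*((-3 + 6 + 6*(-4)**2) + 142) = ((1 - 12) + 115)*((-3 + 6 + 6*16) + 142) = (-11 + 115)*((-3 + 6 + 96) + 142) = 104*(99 + 142) = 104*241 = 25064)
V**2 = 25064**2 = 628204096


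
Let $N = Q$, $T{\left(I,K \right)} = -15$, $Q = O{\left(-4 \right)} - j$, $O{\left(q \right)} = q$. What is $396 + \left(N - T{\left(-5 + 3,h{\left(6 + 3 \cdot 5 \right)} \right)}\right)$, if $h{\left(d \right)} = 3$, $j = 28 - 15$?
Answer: $394$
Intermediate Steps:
$j = 13$
$Q = -17$ ($Q = -4 - 13 = -17$)
$N = -17$
$396 + \left(N - T{\left(-5 + 3,h{\left(6 + 3 \cdot 5 \right)} \right)}\right) = 396 - 2 = 394$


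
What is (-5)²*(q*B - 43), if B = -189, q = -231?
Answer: 1090400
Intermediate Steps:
(-5)²*(q*B - 43) = (-5)²*(-231*(-189) - 43) = 25*(43659 - 43) = 25*43616 = 1090400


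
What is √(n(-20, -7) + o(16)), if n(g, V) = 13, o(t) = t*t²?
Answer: √4109 ≈ 64.101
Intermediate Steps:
o(t) = t³
√(n(-20, -7) + o(16)) = √(13 + 16³) = √(13 + 4096) = √4109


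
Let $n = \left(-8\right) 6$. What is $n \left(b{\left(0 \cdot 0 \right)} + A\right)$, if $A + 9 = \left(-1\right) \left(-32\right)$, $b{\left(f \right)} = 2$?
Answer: $-1200$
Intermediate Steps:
$n = -48$
$A = 23$ ($A = -9 - -32 = -9 + 32 = 23$)
$n \left(b{\left(0 \cdot 0 \right)} + A\right) = - 48 \left(2 + 23\right) = \left(-48\right) 25 = -1200$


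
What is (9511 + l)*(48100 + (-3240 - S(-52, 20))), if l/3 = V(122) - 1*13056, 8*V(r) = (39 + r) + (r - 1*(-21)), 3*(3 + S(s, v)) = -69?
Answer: -1326067098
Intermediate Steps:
S(s, v) = -26 (S(s, v) = -3 + (⅓)*(-69) = -3 - 23 = -26)
V(r) = 15/2 + r/4 (V(r) = ((39 + r) + (r - 1*(-21)))/8 = ((39 + r) + (r + 21))/8 = ((39 + r) + (21 + r))/8 = (60 + 2*r)/8 = 15/2 + r/4)
l = -39054 (l = 3*((15/2 + (¼)*122) - 1*13056) = 3*((15/2 + 61/2) - 13056) = 3*(38 - 13056) = 3*(-13018) = -39054)
(9511 + l)*(48100 + (-3240 - S(-52, 20))) = (9511 - 39054)*(48100 + (-3240 - 1*(-26))) = -29543*(48100 + (-3240 + 26)) = -29543*(48100 - 3214) = -29543*44886 = -1326067098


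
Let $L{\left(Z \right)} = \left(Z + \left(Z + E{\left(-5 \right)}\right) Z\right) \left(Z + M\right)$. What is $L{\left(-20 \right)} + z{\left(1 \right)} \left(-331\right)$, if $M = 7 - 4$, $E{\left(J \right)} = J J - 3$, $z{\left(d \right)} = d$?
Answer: $689$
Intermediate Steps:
$E{\left(J \right)} = -3 + J^{2}$ ($E{\left(J \right)} = J^{2} - 3 = -3 + J^{2}$)
$M = 3$ ($M = 7 - 4 = 3$)
$L{\left(Z \right)} = \left(3 + Z\right) \left(Z + Z \left(22 + Z\right)\right)$ ($L{\left(Z \right)} = \left(Z + \left(Z - \left(3 - \left(-5\right)^{2}\right)\right) Z\right) \left(Z + 3\right) = \left(Z + \left(Z + \left(-3 + 25\right)\right) Z\right) \left(3 + Z\right) = \left(Z + \left(Z + 22\right) Z\right) \left(3 + Z\right) = \left(Z + \left(22 + Z\right) Z\right) \left(3 + Z\right) = \left(Z + Z \left(22 + Z\right)\right) \left(3 + Z\right) = \left(3 + Z\right) \left(Z + Z \left(22 + Z\right)\right)$)
$L{\left(-20 \right)} + z{\left(1 \right)} \left(-331\right) = - 20 \left(69 + \left(-20\right)^{2} + 26 \left(-20\right)\right) + 1 \left(-331\right) = - 20 \left(69 + 400 - 520\right) - 331 = \left(-20\right) \left(-51\right) - 331 = 1020 - 331 = 689$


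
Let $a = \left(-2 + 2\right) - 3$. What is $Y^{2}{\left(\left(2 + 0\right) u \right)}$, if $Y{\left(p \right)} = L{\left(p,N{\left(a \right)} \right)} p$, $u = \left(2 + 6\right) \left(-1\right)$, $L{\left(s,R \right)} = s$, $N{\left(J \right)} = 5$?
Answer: $65536$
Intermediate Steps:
$a = -3$ ($a = 0 - 3 = -3$)
$u = -8$ ($u = 8 \left(-1\right) = -8$)
$Y{\left(p \right)} = p^{2}$ ($Y{\left(p \right)} = p p = p^{2}$)
$Y^{2}{\left(\left(2 + 0\right) u \right)} = \left(\left(\left(2 + 0\right) \left(-8\right)\right)^{2}\right)^{2} = \left(\left(2 \left(-8\right)\right)^{2}\right)^{2} = \left(\left(-16\right)^{2}\right)^{2} = 256^{2} = 65536$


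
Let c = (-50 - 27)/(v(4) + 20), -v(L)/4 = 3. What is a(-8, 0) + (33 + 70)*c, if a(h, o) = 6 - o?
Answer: -7883/8 ≈ -985.38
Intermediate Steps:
v(L) = -12 (v(L) = -4*3 = -12)
c = -77/8 (c = (-50 - 27)/(-12 + 20) = -77/8 ≈ -9.6250)
a(-8, 0) + (33 + 70)*c = (6 - 1*0) + (33 + 70)*(-77/8) = (6 + 0) + 103*(-77/8) = 6 - 7931/8 = -7883/8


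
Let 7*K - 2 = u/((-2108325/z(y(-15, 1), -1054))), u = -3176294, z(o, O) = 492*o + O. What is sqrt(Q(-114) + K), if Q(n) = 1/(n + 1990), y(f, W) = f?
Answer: I*sqrt(5794218991384988019)/56503110 ≈ 42.602*I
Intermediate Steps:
z(o, O) = O + 492*o
Q(n) = 1/(1990 + n)
K = -26784646946/14758275 (K = 2/7 + (-3176294/((-2108325/(-1054 + 492*(-15)))))/7 = 2/7 + (-3176294/((-2108325/(-1054 - 7380))))/7 = 2/7 + (-3176294/((-2108325/(-8434))))/7 = 2/7 + (-3176294/((-2108325*(-1/8434))))/7 = 2/7 + (-3176294/2108325/8434)/7 = 2/7 + (-3176294*8434/2108325)/7 = 2/7 + (1/7)*(-26788863596/2108325) = 2/7 - 26788863596/14758275 = -26784646946/14758275 ≈ -1814.9)
sqrt(Q(-114) + K) = sqrt(1/(1990 - 114) - 26784646946/14758275) = sqrt(1/1876 - 26784646946/14758275) = sqrt(-1025469039029/565031100) = I*sqrt(5794218991384988019)/56503110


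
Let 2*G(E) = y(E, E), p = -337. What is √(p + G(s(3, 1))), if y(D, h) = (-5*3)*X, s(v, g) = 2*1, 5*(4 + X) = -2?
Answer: 4*I*√19 ≈ 17.436*I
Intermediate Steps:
X = -22/5 (X = -4 + (⅕)*(-2) = -4 - ⅖ = -22/5 ≈ -4.4000)
s(v, g) = 2
y(D, h) = 66 (y(D, h) = -5*3*(-22/5) = -15*(-22/5) = 66)
G(E) = 33 (G(E) = (½)*66 = 33)
√(p + G(s(3, 1))) = √(-337 + 33) = √(-304) = 4*I*√19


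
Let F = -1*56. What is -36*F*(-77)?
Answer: -155232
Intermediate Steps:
F = -56
-36*F*(-77) = -36*(-56)*(-77) = 2016*(-77) = -155232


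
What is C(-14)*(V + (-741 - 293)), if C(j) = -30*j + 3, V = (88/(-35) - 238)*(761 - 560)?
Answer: -731031984/35 ≈ -2.0887e+7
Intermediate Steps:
V = -1692018/35 (V = (88*(-1/35) - 238)*201 = (-88/35 - 238)*201 = -8418/35*201 = -1692018/35 ≈ -48343.)
C(j) = 3 - 30*j
C(-14)*(V + (-741 - 293)) = (3 - 30*(-14))*(-1692018/35 + (-741 - 293)) = (3 + 420)*(-1692018/35 - 1034) = 423*(-1728208/35) = -731031984/35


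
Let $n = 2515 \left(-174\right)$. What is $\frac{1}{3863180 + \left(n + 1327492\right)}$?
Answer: $\frac{1}{4753062} \approx 2.1039 \cdot 10^{-7}$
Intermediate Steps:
$n = -437610$
$\frac{1}{3863180 + \left(n + 1327492\right)} = \frac{1}{3863180 + \left(-437610 + 1327492\right)} = \frac{1}{3863180 + 889882} = \frac{1}{4753062}$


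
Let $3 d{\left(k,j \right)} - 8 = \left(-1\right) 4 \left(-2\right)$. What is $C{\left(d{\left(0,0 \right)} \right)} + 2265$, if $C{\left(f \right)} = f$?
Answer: $\frac{6811}{3} \approx 2270.3$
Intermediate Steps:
$d{\left(k,j \right)} = \frac{16}{3}$ ($d{\left(k,j \right)} = \frac{8}{3} + \frac{\left(-1\right) 4 \left(-2\right)}{3} = \frac{8}{3} + \frac{\left(-4\right) \left(-2\right)}{3} = \frac{8}{3} + \frac{1}{3} \cdot 8 = \frac{8}{3} + \frac{8}{3} = \frac{16}{3}$)
$C{\left(d{\left(0,0 \right)} \right)} + 2265 = \frac{16}{3} + 2265 = \frac{6811}{3}$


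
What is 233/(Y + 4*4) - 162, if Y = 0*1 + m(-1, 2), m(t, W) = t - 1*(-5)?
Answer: -3007/20 ≈ -150.35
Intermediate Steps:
m(t, W) = 5 + t (m(t, W) = t + 5 = 5 + t)
Y = 4 (Y = 0*1 + (5 - 1) = 0 + 4 = 4)
233/(Y + 4*4) - 162 = 233/(4 + 4*4) - 162 = 233/(4 + 16) - 162 = 233/20 - 162 = -3007/20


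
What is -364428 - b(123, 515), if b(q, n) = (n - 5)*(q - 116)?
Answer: -367998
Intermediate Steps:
b(q, n) = (-116 + q)*(-5 + n) (b(q, n) = (-5 + n)*(-116 + q) = (-116 + q)*(-5 + n))
-364428 - b(123, 515) = -364428 - (580 - 116*515 - 5*123 + 515*123) = -364428 - (580 - 59740 - 615 + 63345) = -364428 - 1*3570 = -364428 - 3570 = -367998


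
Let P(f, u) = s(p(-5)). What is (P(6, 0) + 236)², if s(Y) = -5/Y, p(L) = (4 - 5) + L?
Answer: 2019241/36 ≈ 56090.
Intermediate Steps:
p(L) = -1 + L
P(f, u) = ⅚ (P(f, u) = -5/(-1 - 5) = -5/(-6) = -5*(-⅙) = ⅚)
(P(6, 0) + 236)² = (⅚ + 236)² = (1421/6)² = 2019241/36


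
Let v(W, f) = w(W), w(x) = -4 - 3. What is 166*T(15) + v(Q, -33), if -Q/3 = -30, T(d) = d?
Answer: 2483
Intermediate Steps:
w(x) = -7
Q = 90 (Q = -3*(-30) = 90)
v(W, f) = -7
166*T(15) + v(Q, -33) = 166*15 - 7 = 2490 - 7 = 2483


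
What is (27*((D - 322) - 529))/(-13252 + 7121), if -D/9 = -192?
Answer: -23679/6131 ≈ -3.8622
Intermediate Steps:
D = 1728 (D = -9*(-192) = 1728)
(27*((D - 322) - 529))/(-13252 + 7121) = (27*((1728 - 322) - 529))/(-13252 + 7121) = (27*(1406 - 529))/(-6131) = (27*877)*(-1/6131) = 23679*(-1/6131) = -23679/6131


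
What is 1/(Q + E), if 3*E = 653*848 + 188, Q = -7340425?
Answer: -1/7155781 ≈ -1.3975e-7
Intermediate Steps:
E = 184644 (E = (653*848 + 188)/3 = (553744 + 188)/3 = (1/3)*553932 = 184644)
1/(Q + E) = 1/(-7340425 + 184644) = 1/(-7155781) = -1/7155781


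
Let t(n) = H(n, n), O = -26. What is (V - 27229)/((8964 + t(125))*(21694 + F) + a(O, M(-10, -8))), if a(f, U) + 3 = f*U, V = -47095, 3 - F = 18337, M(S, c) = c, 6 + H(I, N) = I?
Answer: -74324/30519085 ≈ -0.0024353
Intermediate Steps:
H(I, N) = -6 + I
t(n) = -6 + n
F = -18334 (F = 3 - 1*18337 = 3 - 18337 = -18334)
a(f, U) = -3 + U*f (a(f, U) = -3 + f*U = -3 + U*f)
(V - 27229)/((8964 + t(125))*(21694 + F) + a(O, M(-10, -8))) = (-47095 - 27229)/((8964 + (-6 + 125))*(21694 - 18334) + (-3 - 8*(-26))) = -74324/((8964 + 119)*3360 + (-3 + 208)) = -74324/(9083*3360 + 205) = -74324/(30518880 + 205) = -74324/30519085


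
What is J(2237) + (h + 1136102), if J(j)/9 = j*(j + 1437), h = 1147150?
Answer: 76251894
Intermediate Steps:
J(j) = 9*j*(1437 + j) (J(j) = 9*(j*(j + 1437)) = 9*(j*(1437 + j)) = 9*j*(1437 + j))
J(2237) + (h + 1136102) = 9*2237*(1437 + 2237) + (1147150 + 1136102) = 9*2237*3674 + 2283252 = 73968642 + 2283252 = 76251894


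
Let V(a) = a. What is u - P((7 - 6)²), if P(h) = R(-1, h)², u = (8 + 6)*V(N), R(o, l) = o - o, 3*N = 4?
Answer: 56/3 ≈ 18.667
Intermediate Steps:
N = 4/3 (N = (⅓)*4 = 4/3 ≈ 1.3333)
R(o, l) = 0
u = 56/3 (u = (8 + 6)*(4/3) = 14*(4/3) = 56/3 ≈ 18.667)
P(h) = 0 (P(h) = 0² = 0)
u - P((7 - 6)²) = 56/3 - 1*0 = 56/3 + 0 = 56/3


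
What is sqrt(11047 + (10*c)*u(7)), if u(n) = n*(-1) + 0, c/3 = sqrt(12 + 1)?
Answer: sqrt(11047 - 210*sqrt(13)) ≈ 101.44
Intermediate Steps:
c = 3*sqrt(13) (c = 3*sqrt(12 + 1) = 3*sqrt(13) ≈ 10.817)
u(n) = -n (u(n) = -n + 0 = -n)
sqrt(11047 + (10*c)*u(7)) = sqrt(11047 + (10*(3*sqrt(13)))*(-1*7)) = sqrt(11047 + (30*sqrt(13))*(-7)) = sqrt(11047 - 210*sqrt(13))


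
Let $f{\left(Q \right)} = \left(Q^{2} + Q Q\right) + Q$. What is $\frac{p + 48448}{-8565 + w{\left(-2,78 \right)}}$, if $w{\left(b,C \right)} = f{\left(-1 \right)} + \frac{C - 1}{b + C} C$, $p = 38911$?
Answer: $- \frac{3319642}{322429} \approx -10.296$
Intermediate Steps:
$f{\left(Q \right)} = Q + 2 Q^{2}$ ($f{\left(Q \right)} = \left(Q^{2} + Q^{2}\right) + Q = 2 Q^{2} + Q = Q + 2 Q^{2}$)
$w{\left(b,C \right)} = 1 + \frac{C \left(-1 + C\right)}{C + b}$ ($w{\left(b,C \right)} = - (1 + 2 \left(-1\right)) + \frac{C - 1}{b + C} C = - (1 - 2) + \frac{-1 + C}{C + b} C = \left(-1\right) \left(-1\right) + \frac{-1 + C}{C + b} C = 1 + \frac{C \left(-1 + C\right)}{C + b}$)
$\frac{p + 48448}{-8565 + w{\left(-2,78 \right)}} = \frac{38911 + 48448}{-8565 + \frac{-2 + 78^{2}}{78 - 2}} = \frac{87359}{-8565 + \frac{-2 + 6084}{76}} = \frac{87359}{-8565 + \frac{1}{76} \cdot 6082} = \frac{87359}{-8565 + \frac{3041}{38}} = \frac{87359}{- \frac{322429}{38}} = 87359 \left(- \frac{38}{322429}\right) = - \frac{3319642}{322429}$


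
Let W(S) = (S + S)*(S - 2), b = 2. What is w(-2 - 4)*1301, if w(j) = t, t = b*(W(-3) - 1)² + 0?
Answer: 2188282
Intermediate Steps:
W(S) = 2*S*(-2 + S) (W(S) = (2*S)*(-2 + S) = 2*S*(-2 + S))
t = 1682 (t = 2*(2*(-3)*(-2 - 3) - 1)² + 0 = 2*(2*(-3)*(-5) - 1)² + 0 = 2*(30 - 1)² + 0 = 2*29² + 0 = 2*841 + 0 = 1682 + 0 = 1682)
w(j) = 1682
w(-2 - 4)*1301 = 1682*1301 = 2188282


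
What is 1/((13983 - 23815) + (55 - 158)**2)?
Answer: 1/777 ≈ 0.0012870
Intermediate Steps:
1/((13983 - 23815) + (55 - 158)**2) = 1/(-9832 + (-103)**2) = 1/(-9832 + 10609) = 1/777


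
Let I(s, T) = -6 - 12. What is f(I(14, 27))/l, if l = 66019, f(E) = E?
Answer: -18/66019 ≈ -0.00027265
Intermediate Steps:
I(s, T) = -18
f(I(14, 27))/l = -18/66019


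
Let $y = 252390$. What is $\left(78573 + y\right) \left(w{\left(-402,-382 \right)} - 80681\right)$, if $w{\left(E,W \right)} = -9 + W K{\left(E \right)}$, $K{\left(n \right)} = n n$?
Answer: $-20457954261534$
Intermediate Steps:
$K{\left(n \right)} = n^{2}$
$w{\left(E,W \right)} = -9 + W E^{2}$
$\left(78573 + y\right) \left(w{\left(-402,-382 \right)} - 80681\right) = \left(78573 + 252390\right) \left(\left(-9 - 382 \left(-402\right)^{2}\right) - 80681\right) = 330963 \left(\left(-9 - 61732728\right) - 80681\right) = 330963 \left(-61732737 - 80681\right) = 330963 \left(-61813418\right) = -20457954261534$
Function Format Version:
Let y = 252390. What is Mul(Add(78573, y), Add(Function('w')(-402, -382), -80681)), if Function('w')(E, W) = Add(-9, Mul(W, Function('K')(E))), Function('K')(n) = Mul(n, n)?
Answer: -20457954261534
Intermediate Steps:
Function('K')(n) = Pow(n, 2)
Function('w')(E, W) = Add(-9, Mul(W, Pow(E, 2)))
Mul(Add(78573, y), Add(Function('w')(-402, -382), -80681)) = Mul(Add(78573, 252390), Add(Add(-9, Mul(-382, Pow(-402, 2))), -80681)) = Mul(330963, Add(Add(-9, Mul(-382, 161604)), -80681)) = Mul(330963, Add(Add(-9, -61732728), -80681)) = Mul(330963, Add(-61732737, -80681)) = Mul(330963, -61813418) = -20457954261534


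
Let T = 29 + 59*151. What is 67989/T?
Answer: 67989/8938 ≈ 7.6067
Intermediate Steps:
T = 8938 (T = 29 + 8909 = 8938)
67989/T = 67989/8938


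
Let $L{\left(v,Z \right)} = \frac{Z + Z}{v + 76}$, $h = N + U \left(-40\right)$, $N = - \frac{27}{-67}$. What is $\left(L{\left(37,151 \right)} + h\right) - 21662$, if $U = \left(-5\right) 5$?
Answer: $- \frac{156408717}{7571} \approx -20659.0$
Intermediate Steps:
$U = -25$
$N = \frac{27}{67}$ ($N = \left(-27\right) \left(- \frac{1}{67}\right) = \frac{27}{67} \approx 0.40299$)
$h = \frac{67027}{67}$ ($h = \frac{27}{67} - -1000 = \frac{27}{67} + 1000 = \frac{67027}{67} \approx 1000.4$)
$L{\left(v,Z \right)} = \frac{2 Z}{76 + v}$
$\left(L{\left(37,151 \right)} + h\right) - 21662 = \left(2 \cdot 151 \frac{1}{76 + 37} + \frac{67027}{67}\right) - 21662 = \left(2 \cdot 151 \cdot \frac{1}{113} + \frac{67027}{67}\right) - 21662 = \left(\frac{302}{113} + \frac{67027}{67}\right) - 21662 = \frac{7594285}{7571} - 21662 = - \frac{156408717}{7571}$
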